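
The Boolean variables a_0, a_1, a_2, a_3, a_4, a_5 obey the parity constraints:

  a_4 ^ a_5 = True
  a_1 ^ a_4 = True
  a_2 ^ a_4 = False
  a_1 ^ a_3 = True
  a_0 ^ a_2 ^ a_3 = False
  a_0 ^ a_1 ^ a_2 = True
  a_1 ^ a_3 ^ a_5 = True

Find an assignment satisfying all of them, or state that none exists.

a_0 = False; a_1 = False; a_2 = True; a_3 = True; a_4 = True; a_5 = False

a_4 ^ a_5 = T ^ F = True ✓
a_1 ^ a_4 = F ^ T = True ✓
a_2 ^ a_4 = T ^ T = False ✓
a_1 ^ a_3 = F ^ T = True ✓
a_0 ^ a_2 ^ a_3 = F ^ T ^ T = False ✓
a_0 ^ a_1 ^ a_2 = F ^ F ^ T = True ✓
a_1 ^ a_3 ^ a_5 = F ^ T ^ F = True ✓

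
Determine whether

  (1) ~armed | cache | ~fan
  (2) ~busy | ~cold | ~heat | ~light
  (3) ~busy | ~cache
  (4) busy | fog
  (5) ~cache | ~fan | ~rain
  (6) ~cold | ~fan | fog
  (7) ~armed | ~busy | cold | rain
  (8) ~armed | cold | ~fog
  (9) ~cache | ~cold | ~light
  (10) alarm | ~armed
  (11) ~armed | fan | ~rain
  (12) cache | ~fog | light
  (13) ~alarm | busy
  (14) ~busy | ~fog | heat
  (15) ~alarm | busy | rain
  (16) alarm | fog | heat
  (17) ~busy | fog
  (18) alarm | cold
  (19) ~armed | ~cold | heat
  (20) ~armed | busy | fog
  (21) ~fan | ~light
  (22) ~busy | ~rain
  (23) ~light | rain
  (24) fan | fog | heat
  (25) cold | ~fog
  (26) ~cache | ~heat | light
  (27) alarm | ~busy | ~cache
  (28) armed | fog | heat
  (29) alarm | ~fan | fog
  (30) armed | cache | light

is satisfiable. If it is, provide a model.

Try cold = False:
  (alarm | cold) forces alarm = True.
  (~alarm | busy) forces busy = True.
  (~busy | ~cache) forces cache = False.
  (~busy | fog) forces fog = True.
  clause (cold | ~fog) is falsified — backtrack.
So cold = True.
Set cache = True.
  then (~busy | ~cache) forces busy = False.
  then (busy | fog) forces fog = True.
  then (~cache | ~cold | ~light) forces light = False.
  then (~alarm | busy) forces alarm = False.
  then (~cache | ~heat | light) forces heat = False.
  then (alarm | ~armed) forces armed = False.
Set rain = False.
Set fan = False.
All clauses satisfied.

cold = True; cache = True; fog = True; busy = False; light = False; heat = False; alarm = False; rain = False; armed = False; fan = False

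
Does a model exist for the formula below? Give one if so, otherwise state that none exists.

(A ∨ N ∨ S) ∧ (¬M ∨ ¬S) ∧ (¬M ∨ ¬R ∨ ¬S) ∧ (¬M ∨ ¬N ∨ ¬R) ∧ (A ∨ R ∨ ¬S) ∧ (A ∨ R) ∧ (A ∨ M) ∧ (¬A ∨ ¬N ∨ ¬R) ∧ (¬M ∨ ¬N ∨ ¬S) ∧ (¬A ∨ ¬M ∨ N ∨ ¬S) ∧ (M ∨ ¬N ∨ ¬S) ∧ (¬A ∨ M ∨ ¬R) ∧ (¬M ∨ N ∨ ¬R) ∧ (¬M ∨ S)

A: True; N: False; S: False; R: False; M: False

Set A = True.
Set N = False.
Set S = False.
  then (¬M ∨ S) forces M = False.
  then (¬A ∨ M ∨ ¬R) forces R = False.
All clauses satisfied.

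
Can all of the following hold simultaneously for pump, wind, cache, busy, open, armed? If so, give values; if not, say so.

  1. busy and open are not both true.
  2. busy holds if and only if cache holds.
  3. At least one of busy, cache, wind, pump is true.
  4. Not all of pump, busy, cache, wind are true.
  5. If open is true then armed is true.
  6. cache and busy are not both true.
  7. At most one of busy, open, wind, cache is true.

pump = False; wind = True; cache = False; busy = False; open = False; armed = True

  (1) busy=F, open=F — not both ✓
  (2) busy=F, cache=F — same ✓
  (3) {busy, cache, wind, pump}: 1 true — at least one ✓
  (4) {pump, busy, cache, wind}: 1/4 true — not all ✓
  (5) open=F ⇒ armed: vacuous ✓
  (6) cache=F, busy=F — not both ✓
  (7) {busy, open, wind, cache}: 1 true — at most one ✓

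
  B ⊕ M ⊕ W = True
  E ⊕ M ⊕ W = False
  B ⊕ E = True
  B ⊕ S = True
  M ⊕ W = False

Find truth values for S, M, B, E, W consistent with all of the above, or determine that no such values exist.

S = False; M = False; B = True; E = False; W = False

B ⊕ M ⊕ W = T ⊕ F ⊕ F = True ✓
E ⊕ M ⊕ W = F ⊕ F ⊕ F = False ✓
B ⊕ E = T ⊕ F = True ✓
B ⊕ S = T ⊕ F = True ✓
M ⊕ W = F ⊕ F = False ✓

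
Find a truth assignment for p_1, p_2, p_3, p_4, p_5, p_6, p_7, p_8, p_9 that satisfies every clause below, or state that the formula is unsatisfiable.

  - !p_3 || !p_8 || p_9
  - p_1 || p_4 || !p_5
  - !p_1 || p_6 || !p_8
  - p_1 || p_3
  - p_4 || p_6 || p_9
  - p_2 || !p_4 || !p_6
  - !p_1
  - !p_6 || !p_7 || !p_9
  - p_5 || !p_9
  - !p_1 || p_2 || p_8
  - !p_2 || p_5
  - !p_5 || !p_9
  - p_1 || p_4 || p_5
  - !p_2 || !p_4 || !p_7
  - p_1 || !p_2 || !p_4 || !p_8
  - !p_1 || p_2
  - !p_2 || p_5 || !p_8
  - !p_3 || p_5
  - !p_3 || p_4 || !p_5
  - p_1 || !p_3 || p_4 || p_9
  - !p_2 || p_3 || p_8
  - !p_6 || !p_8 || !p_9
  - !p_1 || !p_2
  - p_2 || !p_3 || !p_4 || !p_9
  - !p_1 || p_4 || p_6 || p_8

p_1: False; p_2: False; p_3: True; p_4: True; p_5: True; p_6: False; p_7: True; p_8: False; p_9: False

Unit clause (!p_1) forces p_1 = False.
In (p_1 || p_3) only p_3 is left, so p_3 = True.
In (!p_3 || p_5) only p_5 is left, so p_5 = True.
In (!p_3 || p_4 || !p_5) only p_4 is left, so p_4 = True.
In (!p_5 || !p_9) only !p_9 is left, so p_9 = False.
In (!p_3 || !p_8 || p_9) only !p_8 is left, so p_8 = False.
Set p_2 = False.
  then (p_2 || !p_4 || !p_6) forces p_6 = False.
Set p_7 = True.
All clauses satisfied.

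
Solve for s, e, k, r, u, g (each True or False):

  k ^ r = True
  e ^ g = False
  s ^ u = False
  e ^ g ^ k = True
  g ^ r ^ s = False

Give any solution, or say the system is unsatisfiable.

s = True, e = True, k = True, r = False, u = True, g = True

k ^ r = T ^ F = True ✓
e ^ g = T ^ T = False ✓
s ^ u = T ^ T = False ✓
e ^ g ^ k = T ^ T ^ T = True ✓
g ^ r ^ s = T ^ F ^ T = False ✓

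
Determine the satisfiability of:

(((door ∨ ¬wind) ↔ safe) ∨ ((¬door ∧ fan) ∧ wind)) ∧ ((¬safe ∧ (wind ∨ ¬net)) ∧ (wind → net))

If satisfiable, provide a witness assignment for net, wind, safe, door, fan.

net = True, wind = True, safe = False, door = False, fan = True

  ((door ∨ ¬wind) ↔ safe) ∨ ((¬door ∧ fan) ∧ wind) = True
    (door ∨ ¬wind) ↔ safe = True
      door ∨ ¬wind = False
        ¬wind = False
    (¬door ∧ fan) ∧ wind = True
      ¬door ∧ fan = True
        ¬door = True
  (¬safe ∧ (wind ∨ ¬net)) ∧ (wind → net) = True
    ¬safe ∧ (wind ∨ ¬net) = True
      ¬safe = True
      wind ∨ ¬net = True
        ¬net = False
    wind → net = True
Both conjuncts True, so the formula holds.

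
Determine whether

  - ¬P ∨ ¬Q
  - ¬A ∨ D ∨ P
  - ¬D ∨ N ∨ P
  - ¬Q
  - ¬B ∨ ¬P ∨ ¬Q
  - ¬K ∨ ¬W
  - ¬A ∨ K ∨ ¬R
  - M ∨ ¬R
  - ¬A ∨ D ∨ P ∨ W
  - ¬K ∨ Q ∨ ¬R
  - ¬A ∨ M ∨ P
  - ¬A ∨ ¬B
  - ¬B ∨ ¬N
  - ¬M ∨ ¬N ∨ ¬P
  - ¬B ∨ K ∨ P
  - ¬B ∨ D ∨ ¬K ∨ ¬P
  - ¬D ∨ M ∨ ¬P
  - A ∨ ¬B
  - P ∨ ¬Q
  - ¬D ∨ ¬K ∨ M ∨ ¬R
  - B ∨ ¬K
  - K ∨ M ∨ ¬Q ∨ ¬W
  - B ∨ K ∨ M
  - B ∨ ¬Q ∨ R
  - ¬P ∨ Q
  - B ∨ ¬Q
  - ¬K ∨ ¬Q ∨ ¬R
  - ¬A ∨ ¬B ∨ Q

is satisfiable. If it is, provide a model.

M = True; Q = False; P = False; B = False; A = False; N = False; K = False; W = False; R = False; D = False

Unit clause (¬Q) forces Q = False.
In (¬P ∨ Q) only ¬P is left, so P = False.
Try M = False:
  (M ∨ ¬R) forces R = False.
  (¬A ∨ M ∨ P) forces A = False.
  (A ∨ ¬B) forces B = False.
  (B ∨ ¬K) forces K = False.
  clause (B ∨ K ∨ M) is falsified — backtrack.
So M = True.
Set B = False.
  then (B ∨ ¬K) forces K = False.
Set A = False.
Set N = False.
  then (¬D ∨ N ∨ P) forces D = False.
Set W = False.
Set R = False.
All clauses satisfied.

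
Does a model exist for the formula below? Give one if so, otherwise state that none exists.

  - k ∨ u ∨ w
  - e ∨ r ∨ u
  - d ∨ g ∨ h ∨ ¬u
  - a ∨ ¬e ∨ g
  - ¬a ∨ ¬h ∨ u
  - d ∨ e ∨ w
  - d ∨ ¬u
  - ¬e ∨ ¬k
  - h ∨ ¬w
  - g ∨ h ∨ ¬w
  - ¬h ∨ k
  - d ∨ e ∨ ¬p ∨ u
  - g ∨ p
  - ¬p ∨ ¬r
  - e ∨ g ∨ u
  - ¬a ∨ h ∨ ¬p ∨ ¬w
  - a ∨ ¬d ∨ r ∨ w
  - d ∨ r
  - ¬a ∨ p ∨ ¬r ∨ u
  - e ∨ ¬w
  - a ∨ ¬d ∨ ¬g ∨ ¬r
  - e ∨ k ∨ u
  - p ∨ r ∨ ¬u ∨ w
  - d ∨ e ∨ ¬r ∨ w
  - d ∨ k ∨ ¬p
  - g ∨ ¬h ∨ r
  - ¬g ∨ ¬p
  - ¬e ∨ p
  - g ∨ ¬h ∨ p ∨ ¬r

Set u = True.
  then (d ∨ ¬u) forces d = True.
Set e = False.
  then (e ∨ ¬w) forces w = False.
Try a = False:
  (a ∨ ¬d ∨ r ∨ w) forces r = True.
  (¬p ∨ ¬r) forces p = False.
  (g ∨ p) forces g = True.
  clause (a ∨ ¬d ∨ ¬g ∨ ¬r) is falsified — backtrack.
So a = True.
Set r = False.
  then (p ∨ r ∨ ¬u ∨ w) forces p = True.
  then (¬g ∨ ¬p) forces g = False.
  then (g ∨ ¬h ∨ r) forces h = False.
Set k = True.
All clauses satisfied.

u=T, e=F, d=T, a=T, r=F, p=T, h=F, w=F, g=F, k=T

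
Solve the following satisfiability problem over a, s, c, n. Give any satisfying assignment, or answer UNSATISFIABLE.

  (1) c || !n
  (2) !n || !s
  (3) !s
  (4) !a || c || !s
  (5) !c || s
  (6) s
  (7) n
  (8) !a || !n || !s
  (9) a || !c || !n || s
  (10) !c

Case s = True:
  Clause (!s) is falsified — contradiction.
Case s = False:
  Clause (s) is falsified — contradiction.
Both cases fail, so the formula is unsatisfiable.

The formula is unsatisfiable.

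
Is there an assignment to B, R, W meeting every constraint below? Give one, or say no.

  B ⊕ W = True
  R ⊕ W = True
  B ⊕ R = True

Unsatisfiable

Adding constraints 1, 2, 3 mod 2: every variable appears an even number of times on the left, so the left side is 0.
But the right sides sum to 1 (mod 2). 0 ≠ 1 — the system is inconsistent.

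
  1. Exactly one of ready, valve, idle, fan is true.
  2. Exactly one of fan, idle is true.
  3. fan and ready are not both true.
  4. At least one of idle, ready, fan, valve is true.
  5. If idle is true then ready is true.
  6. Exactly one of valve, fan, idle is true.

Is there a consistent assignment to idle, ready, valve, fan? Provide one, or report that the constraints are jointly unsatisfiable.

idle = False, ready = False, valve = False, fan = True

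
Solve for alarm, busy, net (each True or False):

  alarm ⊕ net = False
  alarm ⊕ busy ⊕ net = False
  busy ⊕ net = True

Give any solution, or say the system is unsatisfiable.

alarm = True, busy = False, net = True

alarm ⊕ net = T ⊕ T = False ✓
alarm ⊕ busy ⊕ net = T ⊕ F ⊕ T = False ✓
busy ⊕ net = F ⊕ T = True ✓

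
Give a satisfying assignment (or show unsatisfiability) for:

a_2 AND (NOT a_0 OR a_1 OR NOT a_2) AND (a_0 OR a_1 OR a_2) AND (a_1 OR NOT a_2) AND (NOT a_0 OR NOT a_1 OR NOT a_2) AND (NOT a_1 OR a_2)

a_0=F, a_1=T, a_2=T

Unit clause (a_2) forces a_2 = True.
In (a_1 OR NOT a_2) only a_1 is left, so a_1 = True.
In (NOT a_0 OR NOT a_1 OR NOT a_2) only NOT a_0 is left, so a_0 = False.
Check each clause:
  (a_2): a_2 holds.
  (NOT a_0 OR a_1 OR NOT a_2): NOT a_0 holds.
  (a_0 OR a_1 OR a_2): a_1 holds.
  (a_1 OR NOT a_2): a_1 holds.
  (NOT a_0 OR NOT a_1 OR NOT a_2): NOT a_0 holds.
  (NOT a_1 OR a_2): a_2 holds.
All clauses satisfied.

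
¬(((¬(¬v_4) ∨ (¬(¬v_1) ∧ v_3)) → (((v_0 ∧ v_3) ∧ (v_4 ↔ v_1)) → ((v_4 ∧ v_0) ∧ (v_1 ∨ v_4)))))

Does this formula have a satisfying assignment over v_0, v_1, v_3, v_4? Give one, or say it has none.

Case v_0 = True: the formula simplifies to ¬(((¬(¬v_4) ∨ (¬(¬v_1) ∧ v_3)) → ((v_3 ∧ (v_4 ↔ v_1)) → (v_4 ∧ (v_1 ∨ v_4))))).
  v_4 = True: this becomes ¬((True → True)) = False.
  v_4 = False: simplifies to ¬(((¬(¬v_1) ∧ v_3) → ¬((v_3 ∧ ¬v_1)))).
    v_1 = True: this becomes ¬((v_3 → True)) = False.
    v_1 = False: this becomes ¬((False → ¬v_3)) = False.
Case v_0 = False: the formula becomes ¬(((¬(¬v_4) ∨ (¬(¬v_1) ∧ v_3)) → True)) = False.
Both cases fail — unsatisfiable.

Unsatisfiable — no assignment works.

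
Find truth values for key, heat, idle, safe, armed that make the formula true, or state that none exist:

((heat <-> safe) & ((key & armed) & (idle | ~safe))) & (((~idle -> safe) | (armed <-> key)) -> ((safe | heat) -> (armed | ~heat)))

key=T; heat=T; idle=T; safe=T; armed=T

  (heat <-> safe) & ((key & armed) & (idle | ~safe)) = True
    heat <-> safe = True
    (key & armed) & (idle | ~safe) = True
      key & armed = True
      idle | ~safe = True
        ~safe = False
  ((~idle -> safe) | (armed <-> key)) -> ((safe | heat) -> (armed | ~heat)) = True
    (~idle -> safe) | (armed <-> key) = True
      ~idle -> safe = True
        ~idle = False
      armed <-> key = True
    (safe | heat) -> (armed | ~heat) = True
      safe | heat = True
      armed | ~heat = True
        ~heat = False
Both conjuncts True, so the formula holds.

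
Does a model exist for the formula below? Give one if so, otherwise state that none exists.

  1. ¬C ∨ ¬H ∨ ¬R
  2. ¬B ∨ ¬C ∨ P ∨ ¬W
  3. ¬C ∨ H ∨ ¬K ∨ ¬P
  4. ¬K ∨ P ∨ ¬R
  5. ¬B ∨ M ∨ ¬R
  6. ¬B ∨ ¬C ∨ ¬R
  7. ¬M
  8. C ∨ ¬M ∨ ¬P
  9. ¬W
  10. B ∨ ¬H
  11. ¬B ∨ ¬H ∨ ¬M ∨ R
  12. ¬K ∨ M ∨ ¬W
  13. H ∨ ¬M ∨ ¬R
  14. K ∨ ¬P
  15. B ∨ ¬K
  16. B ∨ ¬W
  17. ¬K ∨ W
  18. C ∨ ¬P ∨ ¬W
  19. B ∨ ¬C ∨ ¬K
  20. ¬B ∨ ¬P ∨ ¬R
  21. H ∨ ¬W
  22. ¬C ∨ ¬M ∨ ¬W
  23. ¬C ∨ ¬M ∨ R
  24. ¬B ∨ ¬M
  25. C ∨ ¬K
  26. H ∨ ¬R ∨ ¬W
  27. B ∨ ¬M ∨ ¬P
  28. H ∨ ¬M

C: True, P: False, H: True, W: False, M: False, K: False, B: True, R: False

Unit clause (¬M) forces M = False.
Unit clause (¬W) forces W = False.
In (¬K ∨ W) only ¬K is left, so K = False.
In (K ∨ ¬P) only ¬P is left, so P = False.
Set C = True.
Set H = True.
  then (¬C ∨ ¬H ∨ ¬R) forces R = False.
  then (B ∨ ¬H) forces B = True.
All clauses satisfied.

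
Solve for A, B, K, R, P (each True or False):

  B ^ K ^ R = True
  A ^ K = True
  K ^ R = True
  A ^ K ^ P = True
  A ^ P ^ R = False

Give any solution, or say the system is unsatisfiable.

A: True; B: False; K: False; R: True; P: False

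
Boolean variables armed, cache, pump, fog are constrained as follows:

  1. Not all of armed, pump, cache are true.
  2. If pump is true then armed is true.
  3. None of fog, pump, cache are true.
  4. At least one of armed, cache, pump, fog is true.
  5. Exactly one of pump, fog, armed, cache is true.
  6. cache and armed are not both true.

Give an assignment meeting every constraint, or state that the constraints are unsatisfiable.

armed: True, cache: False, pump: False, fog: False

  (1) {armed, pump, cache}: 1/3 true — not all ✓
  (2) pump=F ⇒ armed: vacuous ✓
  (3) {fog, pump, cache}: 0 true — none ✓
  (4) {armed, cache, pump, fog}: 1 true — at least one ✓
  (5) {pump, fog, armed, cache}: 1 true — exactly one ✓
  (6) cache=F, armed=T — not both ✓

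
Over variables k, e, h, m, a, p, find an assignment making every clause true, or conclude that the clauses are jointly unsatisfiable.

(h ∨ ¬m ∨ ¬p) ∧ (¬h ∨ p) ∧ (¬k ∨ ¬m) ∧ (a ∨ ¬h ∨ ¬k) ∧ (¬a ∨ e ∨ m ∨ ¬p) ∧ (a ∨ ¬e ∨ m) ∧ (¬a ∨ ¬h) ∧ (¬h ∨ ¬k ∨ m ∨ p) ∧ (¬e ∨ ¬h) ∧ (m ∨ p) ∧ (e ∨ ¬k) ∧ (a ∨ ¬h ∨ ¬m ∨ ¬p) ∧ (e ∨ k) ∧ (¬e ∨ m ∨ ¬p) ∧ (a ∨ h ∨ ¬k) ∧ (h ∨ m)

k = False, e = True, h = False, m = True, a = True, p = False

Set k = False.
  then (e ∨ k) forces e = True.
  then (¬e ∨ ¬h) forces h = False.
  then (h ∨ m) forces m = True.
  then (h ∨ ¬m ∨ ¬p) forces p = False.
Set a = True.
All clauses satisfied.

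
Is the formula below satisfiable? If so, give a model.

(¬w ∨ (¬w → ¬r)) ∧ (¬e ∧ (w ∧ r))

r = True, e = False, w = True

  ¬w ∨ (¬w → ¬r) = True
    ¬w = False
    ¬w → ¬r = True
      ¬w = False
      ¬r = False
  ¬e ∧ (w ∧ r) = True
    ¬e = True
    w ∧ r = True
Both conjuncts True, so the formula holds.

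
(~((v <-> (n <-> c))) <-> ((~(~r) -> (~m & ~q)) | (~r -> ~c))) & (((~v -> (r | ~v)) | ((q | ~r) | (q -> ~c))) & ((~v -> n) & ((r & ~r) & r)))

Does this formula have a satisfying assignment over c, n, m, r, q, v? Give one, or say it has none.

Case r = True: the conjunct ~r is False.
Case r = False: the conjunct r is False.
Both cases fail — unsatisfiable.

No satisfying assignment exists.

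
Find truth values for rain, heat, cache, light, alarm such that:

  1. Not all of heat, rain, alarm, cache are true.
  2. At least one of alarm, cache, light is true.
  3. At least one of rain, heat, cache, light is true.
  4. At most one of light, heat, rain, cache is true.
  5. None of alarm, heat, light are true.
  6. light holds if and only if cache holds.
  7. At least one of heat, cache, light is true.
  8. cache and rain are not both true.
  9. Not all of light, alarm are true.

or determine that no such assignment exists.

Case light = True:
  Constraint (5) is violated (light=T) — contradiction.
Case light = False:
  (5) forces alarm = False.
  (2) with alarm=F, light=F forces cache = True.
  Constraint (6) is violated (light=F, cache=T) — contradiction.
Both cases fail — unsatisfiable.

Unsatisfiable — no assignment works.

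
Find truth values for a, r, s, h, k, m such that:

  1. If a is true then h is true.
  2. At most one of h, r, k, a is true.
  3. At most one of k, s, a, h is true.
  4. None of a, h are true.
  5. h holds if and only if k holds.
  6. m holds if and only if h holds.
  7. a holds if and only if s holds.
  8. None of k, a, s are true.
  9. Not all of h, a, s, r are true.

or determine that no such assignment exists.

a=F; r=F; s=F; h=F; k=F; m=F

  (1) a=F ⇒ h: vacuous ✓
  (2) {h, r, k, a}: 0 true — at most one ✓
  (3) {k, s, a, h}: 0 true — at most one ✓
  (4) {a, h}: 0 true — none ✓
  (5) h=F, k=F — same ✓
  (6) m=F, h=F — same ✓
  (7) a=F, s=F — same ✓
  (8) {k, a, s}: 0 true — none ✓
  (9) {h, a, s, r}: 0/4 true — not all ✓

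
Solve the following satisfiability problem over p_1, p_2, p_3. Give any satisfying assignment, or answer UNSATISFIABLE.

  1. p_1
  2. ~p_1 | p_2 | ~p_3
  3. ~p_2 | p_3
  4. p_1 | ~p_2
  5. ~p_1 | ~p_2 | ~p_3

p_1: True, p_2: False, p_3: False

Unit clause (p_1) forces p_1 = True.
Try p_2 = True:
  (~p_2 | p_3) forces p_3 = True.
  clause (~p_1 | ~p_2 | ~p_3) is falsified — backtrack.
So p_2 = False.
  then (~p_1 | p_2 | ~p_3) forces p_3 = False.
All clauses satisfied.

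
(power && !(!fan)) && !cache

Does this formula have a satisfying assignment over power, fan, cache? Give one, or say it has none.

power = True; fan = True; cache = False

  power && !(!fan) = True
    !(!fan) = True
      !fan = False
  !cache = True
Both conjuncts True, so the formula holds.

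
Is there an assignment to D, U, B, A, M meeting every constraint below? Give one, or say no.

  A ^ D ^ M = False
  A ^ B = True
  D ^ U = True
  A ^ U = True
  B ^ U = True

Unsatisfiable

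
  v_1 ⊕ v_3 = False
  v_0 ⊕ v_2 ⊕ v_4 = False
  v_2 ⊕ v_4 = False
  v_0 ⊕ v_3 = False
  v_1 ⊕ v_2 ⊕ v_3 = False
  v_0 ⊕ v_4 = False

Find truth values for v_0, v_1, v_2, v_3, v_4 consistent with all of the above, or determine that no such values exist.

v_0 = False, v_1 = False, v_2 = False, v_3 = False, v_4 = False

v_1 ⊕ v_3 = F ⊕ F = False ✓
v_0 ⊕ v_2 ⊕ v_4 = F ⊕ F ⊕ F = False ✓
v_2 ⊕ v_4 = F ⊕ F = False ✓
v_0 ⊕ v_3 = F ⊕ F = False ✓
v_1 ⊕ v_2 ⊕ v_3 = F ⊕ F ⊕ F = False ✓
v_0 ⊕ v_4 = F ⊕ F = False ✓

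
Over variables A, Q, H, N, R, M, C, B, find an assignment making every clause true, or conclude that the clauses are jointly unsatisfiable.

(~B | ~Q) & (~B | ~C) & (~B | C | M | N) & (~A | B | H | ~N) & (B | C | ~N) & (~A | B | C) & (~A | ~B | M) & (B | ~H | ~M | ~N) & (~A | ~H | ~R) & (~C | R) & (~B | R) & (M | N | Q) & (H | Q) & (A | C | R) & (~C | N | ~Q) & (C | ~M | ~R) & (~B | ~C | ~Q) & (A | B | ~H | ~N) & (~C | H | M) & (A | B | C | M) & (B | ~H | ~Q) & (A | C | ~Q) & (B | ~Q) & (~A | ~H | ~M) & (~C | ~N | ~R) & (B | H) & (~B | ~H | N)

Set A = False.
Set Q = False.
  then (H | Q) forces H = True.
Set N = True.
  then (A | B | ~H | ~N) forces B = True.
  then (~B | ~C) forces C = False.
  then (~B | R) forces R = True.
  then (C | ~M | ~R) forces M = False.
All clauses satisfied.

A: False, Q: False, H: True, N: True, R: True, M: False, C: False, B: True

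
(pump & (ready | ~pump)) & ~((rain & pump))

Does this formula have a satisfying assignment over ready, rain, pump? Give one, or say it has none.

ready=T; rain=F; pump=T

  pump & (ready | ~pump) = True
    ready | ~pump = True
      ~pump = False
  ~((rain & pump)) = True
    rain & pump = False
Both conjuncts True, so the formula holds.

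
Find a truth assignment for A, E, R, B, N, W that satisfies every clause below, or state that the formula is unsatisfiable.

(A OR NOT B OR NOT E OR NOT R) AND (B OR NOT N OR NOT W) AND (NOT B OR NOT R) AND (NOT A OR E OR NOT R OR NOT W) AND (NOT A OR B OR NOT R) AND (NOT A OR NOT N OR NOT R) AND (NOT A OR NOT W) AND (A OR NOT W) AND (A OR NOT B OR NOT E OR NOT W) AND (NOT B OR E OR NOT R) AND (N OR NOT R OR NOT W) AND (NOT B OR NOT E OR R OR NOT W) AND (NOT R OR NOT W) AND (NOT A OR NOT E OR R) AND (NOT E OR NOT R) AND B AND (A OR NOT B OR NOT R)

A = True, E = False, R = False, B = True, N = True, W = False

Unit clause (B) forces B = True.
In (NOT B OR NOT R) only NOT R is left, so R = False.
Set A = True.
  then (NOT A OR NOT W) forces W = False.
  then (NOT A OR NOT E OR R) forces E = False.
Set N = True.
All clauses satisfied.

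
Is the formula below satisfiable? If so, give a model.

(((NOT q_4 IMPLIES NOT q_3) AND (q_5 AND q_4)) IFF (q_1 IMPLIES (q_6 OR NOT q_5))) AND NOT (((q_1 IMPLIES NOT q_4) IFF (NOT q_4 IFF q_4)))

q_1 = True, q_3 = False, q_4 = False, q_5 = True, q_6 = False

  ((NOT q_4 IMPLIES NOT q_3) AND (q_5 AND q_4)) IFF (q_1 IMPLIES (q_6 OR NOT q_5)) = True
    (NOT q_4 IMPLIES NOT q_3) AND (q_5 AND q_4) = False
      NOT q_4 IMPLIES NOT q_3 = True
        NOT q_4 = True
        NOT q_3 = True
      q_5 AND q_4 = False
    q_1 IMPLIES (q_6 OR NOT q_5) = False
      q_6 OR NOT q_5 = False
        NOT q_5 = False
  NOT (((q_1 IMPLIES NOT q_4) IFF (NOT q_4 IFF q_4))) = True
    (q_1 IMPLIES NOT q_4) IFF (NOT q_4 IFF q_4) = False
      q_1 IMPLIES NOT q_4 = True
        NOT q_4 = True
      NOT q_4 IFF q_4 = False
        NOT q_4 = True
Both conjuncts True, so the formula holds.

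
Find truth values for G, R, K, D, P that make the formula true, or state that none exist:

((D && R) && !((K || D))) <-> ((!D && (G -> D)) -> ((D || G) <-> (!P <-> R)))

G: False, R: False, K: True, D: False, P: True

  ((D && R) && !((K || D))) <-> ((!D && (G -> D)) -> ((D || G) <-> (!P <-> R))) = True
    (D && R) && !((K || D)) = False
      D && R = False
      !((K || D)) = False
        K || D = True
    (!D && (G -> D)) -> ((D || G) <-> (!P <-> R)) = False
      !D && (G -> D) = True
        !D = True
        G -> D = True
      (D || G) <-> (!P <-> R) = False
        D || G = False
        !P <-> R = True
          !P = False
The formula evaluates to True.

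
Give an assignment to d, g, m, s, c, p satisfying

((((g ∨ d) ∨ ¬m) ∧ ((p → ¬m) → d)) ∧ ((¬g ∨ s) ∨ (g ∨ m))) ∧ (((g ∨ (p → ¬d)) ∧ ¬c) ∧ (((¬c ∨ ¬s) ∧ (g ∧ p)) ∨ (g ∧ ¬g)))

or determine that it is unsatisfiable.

d = True, g = True, m = True, s = False, c = False, p = True

  (((g ∨ d) ∨ ¬m) ∧ ((p → ¬m) → d)) ∧ ((¬g ∨ s) ∨ (g ∨ m)) = True
    ((g ∨ d) ∨ ¬m) ∧ ((p → ¬m) → d) = True
      (g ∨ d) ∨ ¬m = True
        g ∨ d = True
        ¬m = False
      (p → ¬m) → d = True
        p → ¬m = False
          ¬m = False
    (¬g ∨ s) ∨ (g ∨ m) = True
      ¬g ∨ s = False
        ¬g = False
      g ∨ m = True
  ((g ∨ (p → ¬d)) ∧ ¬c) ∧ (((¬c ∨ ¬s) ∧ (g ∧ p)) ∨ (g ∧ ¬g)) = True
    (g ∨ (p → ¬d)) ∧ ¬c = True
      g ∨ (p → ¬d) = True
        p → ¬d = False
          ¬d = False
      ¬c = True
    ((¬c ∨ ¬s) ∧ (g ∧ p)) ∨ (g ∧ ¬g) = True
      (¬c ∨ ¬s) ∧ (g ∧ p) = True
        ¬c ∨ ¬s = True
          ¬c = True
          ¬s = True
        g ∧ p = True
      g ∧ ¬g = False
        ¬g = False
Both conjuncts True, so the formula holds.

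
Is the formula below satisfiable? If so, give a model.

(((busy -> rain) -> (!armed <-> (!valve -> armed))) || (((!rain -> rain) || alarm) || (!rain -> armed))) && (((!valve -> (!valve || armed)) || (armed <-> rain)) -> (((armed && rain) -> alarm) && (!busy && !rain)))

rain = False, armed = True, alarm = True, busy = False, valve = False

  ((busy -> rain) -> (!armed <-> (!valve -> armed))) || (((!rain -> rain) || alarm) || (!rain -> armed)) = True
    (busy -> rain) -> (!armed <-> (!valve -> armed)) = False
      busy -> rain = True
      !armed <-> (!valve -> armed) = False
        !armed = False
        !valve -> armed = True
          !valve = True
    ((!rain -> rain) || alarm) || (!rain -> armed) = True
      (!rain -> rain) || alarm = True
        !rain -> rain = False
          !rain = True
      !rain -> armed = True
        !rain = True
  ((!valve -> (!valve || armed)) || (armed <-> rain)) -> (((armed && rain) -> alarm) && (!busy && !rain)) = True
    (!valve -> (!valve || armed)) || (armed <-> rain) = True
      !valve -> (!valve || armed) = True
        !valve = True
        !valve || armed = True
          !valve = True
      armed <-> rain = False
    ((armed && rain) -> alarm) && (!busy && !rain) = True
      (armed && rain) -> alarm = True
        armed && rain = False
      !busy && !rain = True
        !busy = True
        !rain = True
Both conjuncts True, so the formula holds.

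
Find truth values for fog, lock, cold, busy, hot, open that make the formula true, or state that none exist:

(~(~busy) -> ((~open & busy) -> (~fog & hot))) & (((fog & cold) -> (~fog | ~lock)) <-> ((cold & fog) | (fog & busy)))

fog = True; lock = False; cold = True; busy = False; hot = True; open = True

  ~(~busy) -> ((~open & busy) -> (~fog & hot)) = True
    ~(~busy) = False
      ~busy = True
    (~open & busy) -> (~fog & hot) = True
      ~open & busy = False
        ~open = False
      ~fog & hot = False
        ~fog = False
  ((fog & cold) -> (~fog | ~lock)) <-> ((cold & fog) | (fog & busy)) = True
    (fog & cold) -> (~fog | ~lock) = True
      fog & cold = True
      ~fog | ~lock = True
        ~fog = False
        ~lock = True
    (cold & fog) | (fog & busy) = True
      cold & fog = True
      fog & busy = False
Both conjuncts True, so the formula holds.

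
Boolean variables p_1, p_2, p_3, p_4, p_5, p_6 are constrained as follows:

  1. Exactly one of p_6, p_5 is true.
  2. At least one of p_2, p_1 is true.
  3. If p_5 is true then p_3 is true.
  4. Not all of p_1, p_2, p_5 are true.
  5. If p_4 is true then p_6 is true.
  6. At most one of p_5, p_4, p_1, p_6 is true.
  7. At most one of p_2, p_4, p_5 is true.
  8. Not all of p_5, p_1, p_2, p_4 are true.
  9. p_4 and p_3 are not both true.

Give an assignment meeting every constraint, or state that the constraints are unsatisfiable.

p_1=F, p_2=T, p_3=T, p_4=F, p_5=F, p_6=T

  (1) {p_6, p_5}: 1 true — exactly one ✓
  (2) {p_2, p_1}: 1 true — at least one ✓
  (3) p_5=F ⇒ p_3: vacuous ✓
  (4) {p_1, p_2, p_5}: 1/3 true — not all ✓
  (5) p_4=F ⇒ p_6: vacuous ✓
  (6) {p_5, p_4, p_1, p_6}: 1 true — at most one ✓
  (7) {p_2, p_4, p_5}: 1 true — at most one ✓
  (8) {p_5, p_1, p_2, p_4}: 1/4 true — not all ✓
  (9) p_4=F, p_3=T — not both ✓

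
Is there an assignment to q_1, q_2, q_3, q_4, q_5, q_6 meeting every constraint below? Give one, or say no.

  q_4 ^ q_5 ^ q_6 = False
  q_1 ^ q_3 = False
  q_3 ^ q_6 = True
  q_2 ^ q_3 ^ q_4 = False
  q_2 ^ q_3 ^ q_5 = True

q_1 = False, q_2 = True, q_3 = False, q_4 = True, q_5 = False, q_6 = True

q_4 ^ q_5 ^ q_6 = T ^ F ^ T = False ✓
q_1 ^ q_3 = F ^ F = False ✓
q_3 ^ q_6 = F ^ T = True ✓
q_2 ^ q_3 ^ q_4 = T ^ F ^ T = False ✓
q_2 ^ q_3 ^ q_5 = T ^ F ^ F = True ✓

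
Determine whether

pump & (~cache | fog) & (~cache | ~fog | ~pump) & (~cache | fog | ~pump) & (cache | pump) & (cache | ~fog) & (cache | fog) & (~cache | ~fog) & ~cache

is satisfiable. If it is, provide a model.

Unsatisfiable

Case pump = True:
  (~cache) forces cache = False.
  (cache | ~fog) forces fog = False.
  Clause (cache | fog) is falsified — contradiction.
Case pump = False:
  Clause (pump) is falsified — contradiction.
Both cases fail, so the formula is unsatisfiable.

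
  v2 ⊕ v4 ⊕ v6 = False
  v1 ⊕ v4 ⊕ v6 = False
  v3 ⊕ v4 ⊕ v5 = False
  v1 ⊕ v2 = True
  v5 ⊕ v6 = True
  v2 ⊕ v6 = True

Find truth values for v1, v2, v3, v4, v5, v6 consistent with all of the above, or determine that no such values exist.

No satisfying assignment exists.

Adding constraints 1, 2, 4 mod 2: every variable appears an even number of times on the left, so the left side is 0.
But the right sides sum to 1 (mod 2). 0 ≠ 1 — the system is inconsistent.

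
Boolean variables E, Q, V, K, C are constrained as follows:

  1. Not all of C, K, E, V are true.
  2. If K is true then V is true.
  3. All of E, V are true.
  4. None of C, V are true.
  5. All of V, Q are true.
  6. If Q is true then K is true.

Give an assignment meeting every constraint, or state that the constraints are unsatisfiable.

Case V = True:
  Constraint (4) is violated (V=T) — contradiction.
Case V = False:
  Constraint (3) is violated (V=F) — contradiction.
Both cases fail — unsatisfiable.

No satisfying assignment exists.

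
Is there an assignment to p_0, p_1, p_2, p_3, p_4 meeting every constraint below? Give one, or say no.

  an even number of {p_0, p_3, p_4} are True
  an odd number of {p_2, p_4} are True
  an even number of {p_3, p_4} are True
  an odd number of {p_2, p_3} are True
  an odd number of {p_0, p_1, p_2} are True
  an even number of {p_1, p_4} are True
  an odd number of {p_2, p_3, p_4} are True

p_0=F; p_1=F; p_2=T; p_3=F; p_4=F

{p_0, p_3, p_4}: 0 true → even ✓
{p_2, p_4}: 1 true → odd ✓
{p_3, p_4}: 0 true → even ✓
{p_2, p_3}: 1 true → odd ✓
{p_0, p_1, p_2}: 1 true → odd ✓
{p_1, p_4}: 0 true → even ✓
{p_2, p_3, p_4}: 1 true → odd ✓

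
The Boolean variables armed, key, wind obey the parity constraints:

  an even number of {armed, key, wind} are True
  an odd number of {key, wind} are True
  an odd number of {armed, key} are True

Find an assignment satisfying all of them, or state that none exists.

armed = True, key = False, wind = True

{armed, key, wind}: 2 true → even ✓
{key, wind}: 1 true → odd ✓
{armed, key}: 1 true → odd ✓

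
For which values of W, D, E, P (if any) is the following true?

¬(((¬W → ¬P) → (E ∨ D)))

W: False, D: False, E: False, P: False

  ¬(((¬W → ¬P) → (E ∨ D))) = True
    (¬W → ¬P) → (E ∨ D) = False
      ¬W → ¬P = True
        ¬W = True
        ¬P = True
      E ∨ D = False
The formula evaluates to True.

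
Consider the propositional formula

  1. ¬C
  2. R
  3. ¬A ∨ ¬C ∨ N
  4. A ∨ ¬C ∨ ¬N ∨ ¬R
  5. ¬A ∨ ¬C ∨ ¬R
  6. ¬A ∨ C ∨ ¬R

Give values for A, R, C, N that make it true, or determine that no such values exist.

A = False, R = True, C = False, N = False

Unit clause (¬C) forces C = False.
Unit clause (R) forces R = True.
In (¬A ∨ C ∨ ¬R) only ¬A is left, so A = False.
Set N = False.
Check each clause:
  (¬C): ¬C holds.
  (R): R holds.
  (¬A ∨ ¬C ∨ N): ¬A holds.
  (A ∨ ¬C ∨ ¬N ∨ ¬R): ¬C holds.
  (¬A ∨ ¬C ∨ ¬R): ¬A holds.
  (¬A ∨ C ∨ ¬R): ¬A holds.
All clauses satisfied.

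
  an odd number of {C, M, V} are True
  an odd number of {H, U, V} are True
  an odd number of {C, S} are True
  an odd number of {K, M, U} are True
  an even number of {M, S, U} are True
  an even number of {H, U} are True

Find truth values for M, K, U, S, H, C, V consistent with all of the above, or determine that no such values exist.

M: True, K: True, U: True, S: False, H: True, C: True, V: True

{C, M, V}: 3 true → odd ✓
{H, U, V}: 3 true → odd ✓
{C, S}: 1 true → odd ✓
{K, M, U}: 3 true → odd ✓
{M, S, U}: 2 true → even ✓
{H, U}: 2 true → even ✓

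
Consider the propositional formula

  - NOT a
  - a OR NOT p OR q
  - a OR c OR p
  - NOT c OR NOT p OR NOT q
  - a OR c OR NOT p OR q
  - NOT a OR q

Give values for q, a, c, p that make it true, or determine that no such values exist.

q: False, a: False, c: True, p: False

Unit clause (NOT a) forces a = False.
Set q = False.
  then (a OR NOT p OR q) forces p = False.
  then (a OR c OR p) forces c = True.
Check each clause:
  (NOT a): NOT a holds.
  (a OR NOT p OR q): NOT p holds.
  (a OR c OR p): c holds.
  (NOT c OR NOT p OR NOT q): NOT p holds.
  (a OR c OR NOT p OR q): c holds.
  (NOT a OR q): NOT a holds.
All clauses satisfied.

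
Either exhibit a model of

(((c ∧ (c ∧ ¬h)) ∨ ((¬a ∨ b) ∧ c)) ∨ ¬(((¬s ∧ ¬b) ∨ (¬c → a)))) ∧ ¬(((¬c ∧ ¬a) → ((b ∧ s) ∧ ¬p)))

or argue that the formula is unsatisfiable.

h = True, b = True, s = True, a = False, p = True, c = False

  ((c ∧ (c ∧ ¬h)) ∨ ((¬a ∨ b) ∧ c)) ∨ ¬(((¬s ∧ ¬b) ∨ (¬c → a))) = True
    (c ∧ (c ∧ ¬h)) ∨ ((¬a ∨ b) ∧ c) = False
      c ∧ (c ∧ ¬h) = False
        c ∧ ¬h = False
          ¬h = False
      (¬a ∨ b) ∧ c = False
        ¬a ∨ b = True
          ¬a = True
    ¬(((¬s ∧ ¬b) ∨ (¬c → a))) = True
      (¬s ∧ ¬b) ∨ (¬c → a) = False
        ¬s ∧ ¬b = False
          ¬s = False
          ¬b = False
        ¬c → a = False
          ¬c = True
  ¬(((¬c ∧ ¬a) → ((b ∧ s) ∧ ¬p))) = True
    (¬c ∧ ¬a) → ((b ∧ s) ∧ ¬p) = False
      ¬c ∧ ¬a = True
        ¬c = True
        ¬a = True
      (b ∧ s) ∧ ¬p = False
        b ∧ s = True
        ¬p = False
Both conjuncts True, so the formula holds.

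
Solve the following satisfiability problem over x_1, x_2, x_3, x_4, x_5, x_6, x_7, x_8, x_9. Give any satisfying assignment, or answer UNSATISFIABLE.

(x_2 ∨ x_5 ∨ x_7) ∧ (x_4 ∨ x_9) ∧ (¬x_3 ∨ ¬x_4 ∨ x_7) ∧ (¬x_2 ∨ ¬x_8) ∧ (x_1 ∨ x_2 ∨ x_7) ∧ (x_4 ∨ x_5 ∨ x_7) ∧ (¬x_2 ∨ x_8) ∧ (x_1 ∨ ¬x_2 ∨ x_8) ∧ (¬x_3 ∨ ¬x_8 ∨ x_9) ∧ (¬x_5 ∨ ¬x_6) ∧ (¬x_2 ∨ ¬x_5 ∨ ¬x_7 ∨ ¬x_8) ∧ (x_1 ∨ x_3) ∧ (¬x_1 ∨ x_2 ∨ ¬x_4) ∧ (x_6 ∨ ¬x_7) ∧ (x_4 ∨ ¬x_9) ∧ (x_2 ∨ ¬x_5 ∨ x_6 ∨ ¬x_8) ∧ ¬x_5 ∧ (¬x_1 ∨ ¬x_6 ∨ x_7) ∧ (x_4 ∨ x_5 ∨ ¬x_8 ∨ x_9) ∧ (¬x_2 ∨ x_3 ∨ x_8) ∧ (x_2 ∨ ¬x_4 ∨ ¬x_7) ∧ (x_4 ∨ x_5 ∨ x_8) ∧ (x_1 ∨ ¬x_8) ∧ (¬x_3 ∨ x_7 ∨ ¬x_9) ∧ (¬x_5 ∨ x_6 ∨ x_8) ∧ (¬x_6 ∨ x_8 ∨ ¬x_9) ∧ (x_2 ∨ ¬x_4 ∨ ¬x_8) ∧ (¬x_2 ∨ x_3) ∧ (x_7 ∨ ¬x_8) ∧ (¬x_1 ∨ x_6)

Case x_2 = True:
  (¬x_2 ∨ ¬x_8) forces x_8 = False.
  Clause (¬x_2 ∨ x_8) is falsified — contradiction.
Case x_2 = False:
  (¬x_5) forces x_5 = False.
  (x_2 ∨ x_5 ∨ x_7) forces x_7 = True.
  (x_6 ∨ ¬x_7) forces x_6 = True.
  (x_2 ∨ ¬x_4 ∨ ¬x_7) forces x_4 = False.
  (x_4 ∨ x_9) forces x_9 = True.
  Clause (x_4 ∨ ¬x_9) is falsified — contradiction.
Both cases fail, so the formula is unsatisfiable.

Unsatisfiable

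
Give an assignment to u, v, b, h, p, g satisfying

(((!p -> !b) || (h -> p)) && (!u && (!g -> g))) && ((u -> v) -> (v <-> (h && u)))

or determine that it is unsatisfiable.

u = False, v = False, b = False, h = False, p = False, g = True

  ((!p -> !b) || (h -> p)) && (!u && (!g -> g)) = True
    (!p -> !b) || (h -> p) = True
      !p -> !b = True
        !p = True
        !b = True
      h -> p = True
    !u && (!g -> g) = True
      !u = True
      !g -> g = True
        !g = False
  (u -> v) -> (v <-> (h && u)) = True
    u -> v = True
    v <-> (h && u) = True
      h && u = False
Both conjuncts True, so the formula holds.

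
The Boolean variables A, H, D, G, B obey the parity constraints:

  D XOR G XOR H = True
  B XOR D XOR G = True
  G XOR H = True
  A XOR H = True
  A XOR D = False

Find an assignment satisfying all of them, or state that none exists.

A = False; H = True; D = False; G = False; B = True

D XOR G XOR H = F XOR F XOR T = True ✓
B XOR D XOR G = T XOR F XOR F = True ✓
G XOR H = F XOR T = True ✓
A XOR H = F XOR T = True ✓
A XOR D = F XOR F = False ✓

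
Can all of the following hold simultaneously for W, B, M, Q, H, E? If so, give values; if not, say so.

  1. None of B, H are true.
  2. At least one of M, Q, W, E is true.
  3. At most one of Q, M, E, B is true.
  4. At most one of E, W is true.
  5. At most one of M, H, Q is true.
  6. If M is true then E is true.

W = True, B = False, M = False, Q = False, H = False, E = False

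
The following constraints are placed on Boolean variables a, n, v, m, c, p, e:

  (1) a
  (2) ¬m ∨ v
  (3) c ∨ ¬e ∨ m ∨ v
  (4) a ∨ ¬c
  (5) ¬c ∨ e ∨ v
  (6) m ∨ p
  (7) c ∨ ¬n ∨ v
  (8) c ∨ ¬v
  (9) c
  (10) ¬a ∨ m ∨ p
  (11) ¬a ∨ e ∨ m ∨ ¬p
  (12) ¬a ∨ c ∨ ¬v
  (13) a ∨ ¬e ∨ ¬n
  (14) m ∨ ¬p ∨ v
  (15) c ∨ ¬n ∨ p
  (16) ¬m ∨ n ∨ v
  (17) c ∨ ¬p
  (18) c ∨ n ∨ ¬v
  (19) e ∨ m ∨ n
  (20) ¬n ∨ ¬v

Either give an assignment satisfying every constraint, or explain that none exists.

a = True; n = False; v = True; m = True; c = True; p = True; e = False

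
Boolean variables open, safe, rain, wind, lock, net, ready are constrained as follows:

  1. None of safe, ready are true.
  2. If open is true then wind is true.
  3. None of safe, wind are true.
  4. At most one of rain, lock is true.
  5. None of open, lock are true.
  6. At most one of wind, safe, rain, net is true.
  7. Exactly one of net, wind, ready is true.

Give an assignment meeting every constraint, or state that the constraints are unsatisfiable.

open = False, safe = False, rain = False, wind = False, lock = False, net = True, ready = False

  (1) {safe, ready}: 0 true — none ✓
  (2) open=F ⇒ wind: vacuous ✓
  (3) {safe, wind}: 0 true — none ✓
  (4) {rain, lock}: 0 true — at most one ✓
  (5) {open, lock}: 0 true — none ✓
  (6) {wind, safe, rain, net}: 1 true — at most one ✓
  (7) {net, wind, ready}: 1 true — exactly one ✓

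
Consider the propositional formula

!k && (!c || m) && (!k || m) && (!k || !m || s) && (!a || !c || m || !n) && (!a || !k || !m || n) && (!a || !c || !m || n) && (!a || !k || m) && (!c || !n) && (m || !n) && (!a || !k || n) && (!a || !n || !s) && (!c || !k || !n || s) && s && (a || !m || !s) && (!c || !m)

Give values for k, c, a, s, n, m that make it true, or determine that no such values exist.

Unit clause (!k) forces k = False.
Unit clause (s) forces s = True.
Try c = True:
  (!c || m) forces m = True.
  clause (!c || !m) is falsified — backtrack.
So c = False.
Set a = True.
  then (!a || !n || !s) forces n = False.
Set m = False.
All clauses satisfied.

k = False, c = False, a = True, s = True, n = False, m = False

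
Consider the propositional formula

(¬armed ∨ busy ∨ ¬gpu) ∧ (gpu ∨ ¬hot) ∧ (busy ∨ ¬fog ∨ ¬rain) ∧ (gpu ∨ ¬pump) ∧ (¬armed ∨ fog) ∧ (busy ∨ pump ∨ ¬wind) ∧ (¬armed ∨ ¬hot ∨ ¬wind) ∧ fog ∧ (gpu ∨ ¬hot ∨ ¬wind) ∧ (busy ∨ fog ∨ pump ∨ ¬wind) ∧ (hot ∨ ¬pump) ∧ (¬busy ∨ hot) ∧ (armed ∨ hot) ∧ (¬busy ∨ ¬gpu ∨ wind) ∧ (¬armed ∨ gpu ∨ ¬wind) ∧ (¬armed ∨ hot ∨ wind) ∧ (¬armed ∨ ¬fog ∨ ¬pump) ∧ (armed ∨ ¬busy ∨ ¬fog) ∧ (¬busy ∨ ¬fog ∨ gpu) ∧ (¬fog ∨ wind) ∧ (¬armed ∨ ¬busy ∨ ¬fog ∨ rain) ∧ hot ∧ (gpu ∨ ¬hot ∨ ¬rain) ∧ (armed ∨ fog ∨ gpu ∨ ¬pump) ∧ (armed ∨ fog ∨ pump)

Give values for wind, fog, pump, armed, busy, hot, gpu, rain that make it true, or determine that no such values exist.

Unit clause (fog) forces fog = True.
In (¬fog ∨ wind) only wind is left, so wind = True.
Unit clause (hot) forces hot = True.
In (gpu ∨ ¬hot) only gpu is left, so gpu = True.
In (¬armed ∨ ¬hot ∨ ¬wind) only ¬armed is left, so armed = False.
In (armed ∨ ¬busy ∨ ¬fog) only ¬busy is left, so busy = False.
In (busy ∨ ¬fog ∨ ¬rain) only ¬rain is left, so rain = False.
In (busy ∨ pump ∨ ¬wind) only pump is left, so pump = True.
All clauses satisfied.

wind = True, fog = True, pump = True, armed = False, busy = False, hot = True, gpu = True, rain = False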